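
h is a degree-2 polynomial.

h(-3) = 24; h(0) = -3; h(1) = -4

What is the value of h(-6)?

Write h(t) = at² + bt + c; the 3 given values yield a linear system in the 3 coefficients.
Solving, h(t) = 2t² - 3t - 3.
Then h(-6) = 87.

87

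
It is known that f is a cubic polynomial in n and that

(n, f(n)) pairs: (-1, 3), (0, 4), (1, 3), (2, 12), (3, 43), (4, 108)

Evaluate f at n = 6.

First differences: 1, -1, 9, 31, 65. Second differences: -2, 10, 22, 34. Third differences: 12, 12, 12.
Level-3 differences are constant, so f has degree 3.
Fitting a degree-3 polynomial gives f(n) = 2n³ - n² - 2n + 4.
Then f(6) = 388.

388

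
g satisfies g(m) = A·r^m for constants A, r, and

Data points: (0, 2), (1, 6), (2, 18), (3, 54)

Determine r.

3

Consecutive ratio: 6/2 = 3, and 18/6 = 3, so r = 3.
Then A·3^0 = 2 gives A = 2, and g(m) = 2·3^m.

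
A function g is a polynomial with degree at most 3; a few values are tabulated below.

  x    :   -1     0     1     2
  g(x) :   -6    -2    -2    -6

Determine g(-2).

-14

First differences: 4, 0, -4. Second differences: -4, -4.
Level-2 differences are constant, so g has degree 2.
Fitting a degree-2 polynomial gives g(x) = -2x² + 2x - 2.
Then g(-2) = -14.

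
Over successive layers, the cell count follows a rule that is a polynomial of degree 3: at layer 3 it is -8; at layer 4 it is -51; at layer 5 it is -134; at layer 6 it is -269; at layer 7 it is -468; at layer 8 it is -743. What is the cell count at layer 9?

Write the value at t as u(t).
Write u(t) = at³ + bt² + ct + d; the 6 given values yield a linear system in the 4 coefficients.
Solving, u(t) = -2t³ + 4t² + 3t + 1.
Then u(9) = -1106.

-1106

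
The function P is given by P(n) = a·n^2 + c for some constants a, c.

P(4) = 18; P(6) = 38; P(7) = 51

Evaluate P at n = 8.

66

From P(4) = 18 and P(6) = 38: 16a + c = 18 and 36a + c = 38.
Subtracting: 20a = 20, so a = 1; then c = 18 − 1·16 = 2.
So P(n) = 1n² + 2, and P(8) = 66.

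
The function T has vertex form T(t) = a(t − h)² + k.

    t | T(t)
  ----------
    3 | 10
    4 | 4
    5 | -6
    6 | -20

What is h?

First differences -6, -10, -14; second difference -4 = 2a, so a = -2.
Expanding, the t-coefficient is −2ah = 4h; matching it to the data gives h = 2, and then k = 12.
So T(t) = -2(t − 2)² + 12.
Hence h = 2.

2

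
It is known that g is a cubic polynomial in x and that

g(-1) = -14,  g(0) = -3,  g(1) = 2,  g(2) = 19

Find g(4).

Write g(x) = ax³ + bx² + cx + d; the 4 given values yield a linear system in the 4 coefficients.
Solving, g(x) = 3x³ - 3x² + 5x - 3.
Then g(4) = 161.

161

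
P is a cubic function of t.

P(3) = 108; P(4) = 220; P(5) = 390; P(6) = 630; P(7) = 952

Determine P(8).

1368

Write P(t) = at³ + bt² + ct + d; the 5 given values yield a linear system in the 4 coefficients.
Solving, P(t) = 2t³ + 5t² + 3t.
Then P(8) = 1368.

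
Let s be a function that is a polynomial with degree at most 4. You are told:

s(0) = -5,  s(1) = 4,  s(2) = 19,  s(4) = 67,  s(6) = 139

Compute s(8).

235

Write s(t) = at^4 + bt³ + ct² + dt + e; the 5 given values yield a linear system in the 5 coefficients.
Solving, the top 2 coefficients vanish, and s(t) = 3t² + 6t - 5.
Then s(8) = 235.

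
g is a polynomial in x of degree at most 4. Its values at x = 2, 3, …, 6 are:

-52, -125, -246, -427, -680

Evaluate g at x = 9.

-1991

Write g(x) = ax^4 + bx³ + cx² + dx + e; the 5 given values yield a linear system in the 5 coefficients.
Solving, the leading coefficient vanishes, and g(x) = -2x³ - 6x² - 5x - 2.
Then g(9) = -1991.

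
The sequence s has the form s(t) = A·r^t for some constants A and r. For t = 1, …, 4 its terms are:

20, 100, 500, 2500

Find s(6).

62500

Consecutive ratio: 100/20 = 5, and 500/100 = 5, so r = 5.
Then A·5^1 = 20 gives A = 4, and s(t) = 4·5^t.
s(6) = 4·5^6 = 62500.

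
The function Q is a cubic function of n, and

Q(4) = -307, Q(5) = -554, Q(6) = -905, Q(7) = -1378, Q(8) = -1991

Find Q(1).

First differences: -247, -351, -473, -613. Second differences: -104, -122, -140. Third differences: -18, -18.
Level-3 differences are constant, so Q has degree 3.
Fitting a degree-3 polynomial gives Q(n) = -3n³ - 7n² - n + 1.
Then Q(1) = -10.

-10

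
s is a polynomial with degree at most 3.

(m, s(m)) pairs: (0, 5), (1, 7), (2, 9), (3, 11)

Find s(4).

13

Write s(m) = am³ + bm² + cm + d; the 4 given values yield a linear system in the 4 coefficients.
Solving, the top 2 coefficients vanish, and s(m) = 2m + 5.
Then s(4) = 13.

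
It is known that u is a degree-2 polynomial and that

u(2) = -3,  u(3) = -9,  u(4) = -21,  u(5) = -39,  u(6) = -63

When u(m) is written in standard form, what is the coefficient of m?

9

First differences: -6, -12, -18, -24. Second differences: -6, -6, -6.
Level-2 differences are constant, so u has degree 2.
Fitting a degree-2 polynomial gives u(m) = -3m² + 9m - 9.
The coefficient of m is 9.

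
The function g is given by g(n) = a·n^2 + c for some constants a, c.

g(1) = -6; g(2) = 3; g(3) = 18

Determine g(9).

From g(1) = -6 and g(2) = 3: 1a + c = -6 and 4a + c = 3.
Subtracting: 3a = 9, so a = 3; then c = -6 − 3·1 = -9.
So g(n) = 3n² − 9, and g(9) = 234.

234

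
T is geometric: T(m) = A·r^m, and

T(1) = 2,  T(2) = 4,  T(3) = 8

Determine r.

2

Consecutive ratio: 4/2 = 2, and 8/4 = 2, so r = 2.
Then A·2^1 = 2 gives A = 1, and T(m) = 1·2^m.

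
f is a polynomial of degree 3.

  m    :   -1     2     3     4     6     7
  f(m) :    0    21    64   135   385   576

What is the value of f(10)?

Write f(m) = am³ + bm² + cm + d; the 6 given values yield a linear system in the 4 coefficients.
Solving, f(m) = m³ + 5m² - m - 5.
Then f(10) = 1485.

1485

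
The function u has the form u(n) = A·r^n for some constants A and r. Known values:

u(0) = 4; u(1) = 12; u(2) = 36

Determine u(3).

108

Consecutive ratio: 12/4 = 3, and 36/12 = 3, so r = 3.
Then A·3^0 = 4 gives A = 4, and u(n) = 4·3^n.
u(3) = 4·3^3 = 108.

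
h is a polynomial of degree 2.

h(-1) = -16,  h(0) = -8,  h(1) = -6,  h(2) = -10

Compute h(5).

-58

First differences: 8, 2, -4. Second differences: -6, -6.
Level-2 differences are constant, so h has degree 2.
Fitting a degree-2 polynomial gives h(x) = -3x² + 5x - 8.
Then h(5) = -58.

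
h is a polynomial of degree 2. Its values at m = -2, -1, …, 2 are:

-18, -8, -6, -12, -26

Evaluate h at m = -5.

-96

First differences: 10, 2, -6, -14. Second differences: -8, -8, -8.
Level-2 differences are constant, so h has degree 2.
Fitting a degree-2 polynomial gives h(m) = -4m² - 2m - 6.
Then h(-5) = -96.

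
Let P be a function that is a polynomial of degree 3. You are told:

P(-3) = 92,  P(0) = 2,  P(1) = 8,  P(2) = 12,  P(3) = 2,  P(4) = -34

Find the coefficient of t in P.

3

Write P(t) = at³ + bt² + ct + d; the 6 given values yield a linear system in the 4 coefficients.
Solving, P(t) = -2t³ + 5t² + 3t + 2.
The coefficient of t is 3.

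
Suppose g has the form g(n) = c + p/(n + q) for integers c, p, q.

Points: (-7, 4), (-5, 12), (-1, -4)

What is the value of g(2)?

(g(n) − c)(n + q) = p for each data point; the three points give a linear system in c and q, then p follows.
Solving: c = 0, q = 4, p = -12, so g(n) = -12/(n + 4).
Then g(2) = 0 − 12/6 = -2.

-2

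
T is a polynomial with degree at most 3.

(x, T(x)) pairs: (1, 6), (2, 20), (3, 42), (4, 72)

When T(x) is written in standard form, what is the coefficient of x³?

Write T(x) = ax³ + bx² + cx + d; the 4 given values yield a linear system in the 4 coefficients.
Solving, the leading coefficient vanishes, and T(x) = 4x² + 2x.
The coefficient of x³ is 0.

0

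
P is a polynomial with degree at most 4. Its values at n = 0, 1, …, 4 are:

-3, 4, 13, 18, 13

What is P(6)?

-51

Write P(n) = an^4 + bn³ + cn² + dn + e; the 5 given values yield a linear system in the 5 coefficients.
Solving, the leading coefficient vanishes, and P(n) = -n³ + 4n² + 4n - 3.
Then P(6) = -51.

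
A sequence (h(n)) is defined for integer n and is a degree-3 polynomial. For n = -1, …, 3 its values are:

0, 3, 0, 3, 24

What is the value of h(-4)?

Write h(n) = an³ + bn² + cn + d; the 5 given values yield a linear system in the 4 coefficients.
Solving, h(n) = 2n³ - 3n² - 2n + 3.
Then h(-4) = -165.

-165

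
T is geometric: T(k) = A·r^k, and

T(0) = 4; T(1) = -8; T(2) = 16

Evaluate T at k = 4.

64

Consecutive ratio: -8/4 = -2, and 16/(-8) = -2, so r = -2.
Then A·(-2)^0 = 4 gives A = 4, and T(k) = 4·(-2)^k.
T(4) = 4·(-2)^4 = 64.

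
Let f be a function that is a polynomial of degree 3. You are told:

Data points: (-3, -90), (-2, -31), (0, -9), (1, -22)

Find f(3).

-36

Write f(t) = at³ + bt² + ct + d; the 4 given values yield a linear system in the 4 coefficients.
Solving, f(t) = 2t³ - 6t² - 9t - 9.
Then f(3) = -36.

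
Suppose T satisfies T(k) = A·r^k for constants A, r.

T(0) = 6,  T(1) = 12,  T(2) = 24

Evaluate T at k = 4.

Consecutive ratio: 12/6 = 2, and 24/12 = 2, so r = 2.
Then A·2^0 = 6 gives A = 6, and T(k) = 6·2^k.
T(4) = 6·2^4 = 96.

96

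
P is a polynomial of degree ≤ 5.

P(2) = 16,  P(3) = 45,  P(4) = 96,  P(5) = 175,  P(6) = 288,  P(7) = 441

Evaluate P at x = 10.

1200

Write P(x) = ax^5 + bx^4 + cx³ + dx² + ex + p; the 6 given values yield a linear system in the 6 coefficients.
Solving, the top 2 coefficients vanish, and P(x) = x³ + 2x².
Then P(10) = 1200.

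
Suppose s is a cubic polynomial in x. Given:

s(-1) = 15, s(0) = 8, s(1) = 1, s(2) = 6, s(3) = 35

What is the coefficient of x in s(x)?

-9

First differences: -7, -7, 5, 29. Second differences: 0, 12, 24. Third differences: 12, 12.
Level-3 differences are constant, so s has degree 3.
Fitting a degree-3 polynomial gives s(x) = 2x³ - 9x + 8.
The coefficient of x is -9.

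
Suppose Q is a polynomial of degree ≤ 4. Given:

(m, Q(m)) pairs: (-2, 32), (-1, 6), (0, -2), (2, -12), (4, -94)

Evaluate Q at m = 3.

Write Q(m) = am^4 + bm³ + cm² + dm + e; the 5 given values yield a linear system in the 5 coefficients.
Solving, the leading coefficient vanishes, and Q(m) = -2m³ + 3m² - 3m - 2.
Then Q(3) = -38.

-38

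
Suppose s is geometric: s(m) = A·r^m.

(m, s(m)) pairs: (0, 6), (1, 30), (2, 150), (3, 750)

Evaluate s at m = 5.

Consecutive ratio: 30/6 = 5, and 150/30 = 5, so r = 5.
Then A·5^0 = 6 gives A = 6, and s(m) = 6·5^m.
s(5) = 6·5^5 = 18750.

18750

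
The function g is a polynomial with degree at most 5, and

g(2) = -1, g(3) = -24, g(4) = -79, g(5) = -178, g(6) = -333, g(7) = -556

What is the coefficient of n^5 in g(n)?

0

First differences: -23, -55, -99, -155, -223. Second differences: -32, -44, -56, -68. Third differences: -12, -12, -12.
Level-3 differences are constant, so g has degree 3.
Fitting a degree-3 polynomial gives g(n) = -2n³ + 2n² + 5n - 3.
The coefficient of n^5 is 0.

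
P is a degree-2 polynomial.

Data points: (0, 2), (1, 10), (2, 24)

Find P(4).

Write P(m) = am² + bm + c; the 3 given values yield a linear system in the 3 coefficients.
Solving, P(m) = 3m² + 5m + 2.
Then P(4) = 70.

70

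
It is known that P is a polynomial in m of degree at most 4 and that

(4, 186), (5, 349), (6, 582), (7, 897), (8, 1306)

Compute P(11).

First differences: 163, 233, 315, 409. Second differences: 70, 82, 94. Third differences: 12, 12.
Level-3 differences are constant, so P has degree 3.
Fitting a degree-3 polynomial gives P(m) = 2m³ + 5m² - 4m - 6.
Then P(11) = 3217.

3217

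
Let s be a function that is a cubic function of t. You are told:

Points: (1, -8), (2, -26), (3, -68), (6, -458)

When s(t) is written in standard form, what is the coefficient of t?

Write s(t) = at³ + bt² + ct + d; the 4 given values yield a linear system in the 4 coefficients.
Solving, s(t) = -2t³ - 4t - 2.
The coefficient of t is -4.

-4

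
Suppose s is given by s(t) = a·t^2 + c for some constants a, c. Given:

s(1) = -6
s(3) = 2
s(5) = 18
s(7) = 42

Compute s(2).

From s(1) = -6 and s(3) = 2: 1a + c = -6 and 9a + c = 2.
Subtracting: 8a = 8, so a = 1; then c = -6 − 1·1 = -7.
So s(t) = 1t² − 7, and s(2) = -3.

-3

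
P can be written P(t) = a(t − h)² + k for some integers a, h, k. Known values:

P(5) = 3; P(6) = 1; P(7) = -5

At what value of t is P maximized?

First differences -2, -6; second difference -4 = 2a, so a = -2.
Expanding, the t-coefficient is −2ah = 4h; matching it to the data gives h = 5, and then k = 3.
So P(t) = -2(t − 5)² + 3.
Hence h = 5.

5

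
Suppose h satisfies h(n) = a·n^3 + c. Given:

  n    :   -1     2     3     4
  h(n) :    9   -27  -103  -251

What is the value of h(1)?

From h(-1) = 9 and h(2) = -27: -1a + c = 9 and 8a + c = -27.
Subtracting: 9a = -36, so a = -4; then c = 9 − (-4)·(-1) = 5.
So h(n) = -4n³ + 5, and h(1) = 1.

1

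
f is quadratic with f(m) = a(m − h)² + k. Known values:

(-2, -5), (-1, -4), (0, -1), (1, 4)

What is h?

First differences 1, 3, 5; second difference 2 = 2a, so a = 1.
Expanding, the m-coefficient is −2ah = -2h; matching it to the data gives h = -2, and then k = -5.
So f(m) = 1(m + 2)² − 5.
Hence h = -2.

-2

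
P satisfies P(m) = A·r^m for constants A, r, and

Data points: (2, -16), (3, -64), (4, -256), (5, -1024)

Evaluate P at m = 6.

Consecutive ratio: -64/(-16) = 4, and -256/(-64) = 4, so r = 4.
Then A·4^2 = -16 gives A = -1, and P(m) = -1·4^m.
P(6) = -1·4^6 = -4096.

-4096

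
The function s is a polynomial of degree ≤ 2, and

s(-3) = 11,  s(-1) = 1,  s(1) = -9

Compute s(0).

-4

Write s(k) = ak² + bk + c; the 3 given values yield a linear system in the 3 coefficients.
Solving, the leading coefficient vanishes, and s(k) = -5k - 4.
Then s(0) = -4.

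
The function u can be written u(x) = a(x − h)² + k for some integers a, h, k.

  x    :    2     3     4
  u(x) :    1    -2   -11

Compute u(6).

First differences -3, -9; second difference -6 = 2a, so a = -3.
Expanding, the x-coefficient is −2ah = 6h; matching it to the data gives h = 2, and then k = 1.
So u(x) = -3(x − 2)² + 1.
u(6) = -3·4² + 1 = -47.

-47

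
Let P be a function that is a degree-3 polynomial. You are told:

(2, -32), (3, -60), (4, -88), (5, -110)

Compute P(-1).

Write P(m) = am³ + bm² + cm + d; the 4 given values yield a linear system in the 4 coefficients.
Solving, P(m) = m³ - 9m² - 2m.
Then P(-1) = -8.

-8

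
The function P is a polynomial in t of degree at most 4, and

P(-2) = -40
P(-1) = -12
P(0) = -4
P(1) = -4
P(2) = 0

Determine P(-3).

-100

First differences: 28, 8, 0, 4. Second differences: -20, -8, 4. Third differences: 12, 12.
Level-3 differences are constant, so P has degree 3.
Fitting a degree-3 polynomial gives P(t) = 2t³ - 4t² + 2t - 4.
Then P(-3) = -100.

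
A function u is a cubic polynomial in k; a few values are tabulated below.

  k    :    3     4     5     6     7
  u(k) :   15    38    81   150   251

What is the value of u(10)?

806

First differences: 23, 43, 69, 101. Second differences: 20, 26, 32. Third differences: 6, 6.
Level-3 differences are constant, so u has degree 3.
Fitting a degree-3 polynomial gives u(k) = k³ - 2k² + 6.
Then u(10) = 806.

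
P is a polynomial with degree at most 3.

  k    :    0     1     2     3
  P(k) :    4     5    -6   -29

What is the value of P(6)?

-170

Write P(k) = ak³ + bk² + ck + d; the 4 given values yield a linear system in the 4 coefficients.
Solving, the leading coefficient vanishes, and P(k) = -6k² + 7k + 4.
Then P(6) = -170.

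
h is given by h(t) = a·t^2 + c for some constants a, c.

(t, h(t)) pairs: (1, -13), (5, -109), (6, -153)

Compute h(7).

From h(1) = -13 and h(5) = -109: 1a + c = -13 and 25a + c = -109.
Subtracting: 24a = -96, so a = -4; then c = -13 − (-4)·1 = -9.
So h(t) = -4t² − 9, and h(7) = -205.

-205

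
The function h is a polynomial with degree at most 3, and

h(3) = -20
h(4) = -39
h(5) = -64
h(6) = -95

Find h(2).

First differences: -19, -25, -31. Second differences: -6, -6.
Level-2 differences are constant, so h has degree 2.
Fitting a degree-2 polynomial gives h(k) = -3k² + 2k + 1.
Then h(2) = -7.

-7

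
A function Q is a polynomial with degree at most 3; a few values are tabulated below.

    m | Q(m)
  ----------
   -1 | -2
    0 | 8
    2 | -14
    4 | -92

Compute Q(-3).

-64

Write Q(m) = am³ + bm² + cm + d; the 4 given values yield a linear system in the 4 coefficients.
Solving, the leading coefficient vanishes, and Q(m) = -7m² + 3m + 8.
Then Q(-3) = -64.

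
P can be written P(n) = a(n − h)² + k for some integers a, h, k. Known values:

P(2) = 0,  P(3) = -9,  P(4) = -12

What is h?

First differences -9, -3; second difference 6 = 2a, so a = 3.
Expanding, the n-coefficient is −2ah = -6h; matching it to the data gives h = 4, and then k = -12.
So P(n) = 3(n − 4)² − 12.
Hence h = 4.

4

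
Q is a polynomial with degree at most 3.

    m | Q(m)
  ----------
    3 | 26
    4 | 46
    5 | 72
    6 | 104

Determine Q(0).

2

Write Q(m) = am³ + bm² + cm + d; the 4 given values yield a linear system in the 4 coefficients.
Solving, the leading coefficient vanishes, and Q(m) = 3m² - m + 2.
Then Q(0) = 2.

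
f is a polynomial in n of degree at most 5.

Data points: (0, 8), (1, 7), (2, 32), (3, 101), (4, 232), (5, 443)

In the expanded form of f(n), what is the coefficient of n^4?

0

Write f(n) = an^5 + bn^4 + cn³ + dn² + en + p; the 6 given values yield a linear system in the 6 coefficients.
Solving, the top 2 coefficients vanish, and f(n) = 3n³ + 4n² - 8n + 8.
The coefficient of n^4 is 0.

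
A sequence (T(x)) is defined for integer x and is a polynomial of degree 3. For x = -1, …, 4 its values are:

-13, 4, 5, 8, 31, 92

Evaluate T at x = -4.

-340

First differences: 17, 1, 3, 23, 61. Second differences: -16, 2, 20, 38. Third differences: 18, 18, 18.
Level-3 differences are constant, so T has degree 3.
Fitting a degree-3 polynomial gives T(x) = 3x³ - 8x² + 6x + 4.
Then T(-4) = -340.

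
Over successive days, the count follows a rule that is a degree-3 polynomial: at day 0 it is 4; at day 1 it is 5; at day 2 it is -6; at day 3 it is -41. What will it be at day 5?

-231

Write the value at n as f(n).
Write f(n) = an³ + bn² + cn + d; the 4 given values yield a linear system in the 4 coefficients.
Solving, f(n) = -2n³ + 3n + 4.
Then f(5) = -231.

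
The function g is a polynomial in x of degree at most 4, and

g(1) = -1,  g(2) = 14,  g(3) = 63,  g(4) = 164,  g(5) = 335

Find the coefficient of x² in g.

-1

Write g(x) = ax^4 + bx³ + cx² + dx + e; the 5 given values yield a linear system in the 5 coefficients.
Solving, the leading coefficient vanishes, and g(x) = 3x³ - x² - 3x.
The coefficient of x² is -1.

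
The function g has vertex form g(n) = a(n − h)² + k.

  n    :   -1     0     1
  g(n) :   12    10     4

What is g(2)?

-6

First differences -2, -6; second difference -4 = 2a, so a = -2.
Expanding, the n-coefficient is −2ah = 4h; matching it to the data gives h = -1, and then k = 12.
So g(n) = -2(n + 1)² + 12.
g(2) = -2·3² + 12 = -6.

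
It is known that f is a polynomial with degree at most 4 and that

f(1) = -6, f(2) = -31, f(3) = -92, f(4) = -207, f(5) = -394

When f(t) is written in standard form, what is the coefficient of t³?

Write f(t) = at^4 + bt³ + ct² + dt + e; the 5 given values yield a linear system in the 5 coefficients.
Solving, the leading coefficient vanishes, and f(t) = -3t³ - 4t + 1.
The coefficient of t³ is -3.

-3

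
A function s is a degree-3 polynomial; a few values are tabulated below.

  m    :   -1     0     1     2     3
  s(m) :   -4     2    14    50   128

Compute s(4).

266

First differences: 6, 12, 36, 78. Second differences: 6, 24, 42. Third differences: 18, 18.
Level-3 differences are constant, so s has degree 3.
Extending the table by one column gives the next first difference 138, so s(4) = 128 + 138 = 266.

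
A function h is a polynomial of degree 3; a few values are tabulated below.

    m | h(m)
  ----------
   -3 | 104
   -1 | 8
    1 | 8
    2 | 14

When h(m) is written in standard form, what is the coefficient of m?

Write h(m) = am³ + bm² + cm + d; the 4 given values yield a linear system in the 4 coefficients.
Solving, h(m) = -2m³ + 6m² + 2m + 2.
The coefficient of m is 2.

2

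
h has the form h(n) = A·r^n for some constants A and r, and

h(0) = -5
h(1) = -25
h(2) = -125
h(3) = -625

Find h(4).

-3125

Consecutive ratio: -25/(-5) = 5, and -125/(-25) = 5, so r = 5.
Then A·5^0 = -5 gives A = -5, and h(n) = -5·5^n.
h(4) = -5·5^4 = -3125.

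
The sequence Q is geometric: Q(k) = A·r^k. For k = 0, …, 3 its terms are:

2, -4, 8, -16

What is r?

Consecutive ratio: -4/2 = -2, and 8/(-4) = -2, so r = -2.
Then A·(-2)^0 = 2 gives A = 2, and Q(k) = 2·(-2)^k.

-2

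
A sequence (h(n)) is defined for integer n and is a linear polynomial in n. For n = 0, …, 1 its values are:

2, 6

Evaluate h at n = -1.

-2

Write h(n) = an + b; the 2 given values yield a linear system in the 2 coefficients.
Solving, h(n) = 4n + 2.
Then h(-1) = -2.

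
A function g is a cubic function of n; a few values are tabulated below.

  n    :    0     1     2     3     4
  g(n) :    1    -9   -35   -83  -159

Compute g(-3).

First differences: -10, -26, -48, -76. Second differences: -16, -22, -28. Third differences: -6, -6.
Level-3 differences are constant, so g has degree 3.
Fitting a degree-3 polynomial gives g(n) = -n³ - 5n² - 4n + 1.
Then g(-3) = -5.

-5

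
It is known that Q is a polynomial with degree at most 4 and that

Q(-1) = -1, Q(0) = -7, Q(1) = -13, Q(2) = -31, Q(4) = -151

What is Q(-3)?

Write Q(k) = ak^4 + bk³ + ck² + dk + e; the 5 given values yield a linear system in the 5 coefficients.
Solving, the leading coefficient vanishes, and Q(k) = -2k³ - 4k - 7.
Then Q(-3) = 59.

59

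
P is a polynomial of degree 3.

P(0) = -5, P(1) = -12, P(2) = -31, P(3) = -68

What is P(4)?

-129

Write P(t) = at³ + bt² + ct + d; the 4 given values yield a linear system in the 4 coefficients.
Solving, P(t) = -t³ - 3t² - 3t - 5.
Then P(4) = -129.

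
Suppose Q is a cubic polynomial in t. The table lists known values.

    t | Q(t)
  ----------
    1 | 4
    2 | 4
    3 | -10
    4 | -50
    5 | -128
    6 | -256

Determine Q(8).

Write Q(t) = at³ + bt² + ct + d; the 6 given values yield a linear system in the 4 coefficients.
Solving, Q(t) = -2t³ + 5t² - t + 2.
Then Q(8) = -710.

-710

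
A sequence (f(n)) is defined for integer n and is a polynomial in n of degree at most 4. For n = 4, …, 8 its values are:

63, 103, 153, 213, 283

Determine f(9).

363

First differences: 40, 50, 60, 70. Second differences: 10, 10, 10.
Level-2 differences are constant, so f has degree 2.
Fitting a degree-2 polynomial gives f(n) = 5n² - 5n + 3.
Then f(9) = 363.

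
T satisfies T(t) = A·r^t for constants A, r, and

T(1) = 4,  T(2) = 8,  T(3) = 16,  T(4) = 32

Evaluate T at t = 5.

64

Consecutive ratio: 8/4 = 2, and 16/8 = 2, so r = 2.
Then A·2^1 = 4 gives A = 2, and T(t) = 2·2^t.
T(5) = 2·2^5 = 64.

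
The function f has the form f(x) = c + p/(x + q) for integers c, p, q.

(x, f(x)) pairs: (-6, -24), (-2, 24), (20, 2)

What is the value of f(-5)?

-48

(f(x) − c)(x + q) = p for each data point; the three points give a linear system in c and q, then p follows.
Solving: c = 0, q = 4, p = 48, so f(x) = 48/(x + 4).
Then f(-5) = 0 + 48/(-1) = -48.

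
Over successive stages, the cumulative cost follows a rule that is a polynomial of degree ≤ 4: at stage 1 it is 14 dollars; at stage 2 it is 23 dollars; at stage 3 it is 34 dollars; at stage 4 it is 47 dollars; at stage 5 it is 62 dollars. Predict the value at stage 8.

119

Write the value at n as Q(n).
First differences: 9, 11, 13, 15. Second differences: 2, 2, 2.
Level-2 differences are constant, so Q has degree 2.
Fitting a degree-2 polynomial gives Q(n) = n² + 6n + 7.
Then Q(8) = 119.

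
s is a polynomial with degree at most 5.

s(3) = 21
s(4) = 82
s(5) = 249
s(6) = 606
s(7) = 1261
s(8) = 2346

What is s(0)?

First differences: 61, 167, 357, 655, 1085. Second differences: 106, 190, 298, 430. Third differences: 84, 108, 132. Fourth differences: 24, 24.
Level-4 differences are constant, so s has degree 4.
Fitting a degree-4 polynomial gives s(m) = m^4 - 4m³ + 4m² + 6m - 6.
The constant term is s(0) = -6.

-6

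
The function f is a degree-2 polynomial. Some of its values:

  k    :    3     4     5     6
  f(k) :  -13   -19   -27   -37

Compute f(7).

-49

Write f(k) = ak² + bk + c; the 4 given values yield a linear system in the 3 coefficients.
Solving, f(k) = -k² + k - 7.
Then f(7) = -49.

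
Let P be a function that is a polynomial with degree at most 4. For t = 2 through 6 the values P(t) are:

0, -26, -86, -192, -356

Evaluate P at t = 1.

4

First differences: -26, -60, -106, -164. Second differences: -34, -46, -58. Third differences: -12, -12.
Level-3 differences are constant, so P has degree 3.
Fitting a degree-3 polynomial gives P(t) = -2t³ + t² + 7t - 2.
Then P(1) = 4.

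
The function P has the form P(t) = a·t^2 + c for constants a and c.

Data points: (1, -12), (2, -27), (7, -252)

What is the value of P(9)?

From P(1) = -12 and P(2) = -27: 1a + c = -12 and 4a + c = -27.
Subtracting: 3a = -15, so a = -5; then c = -12 − (-5)·1 = -7.
So P(t) = -5t² − 7, and P(9) = -412.

-412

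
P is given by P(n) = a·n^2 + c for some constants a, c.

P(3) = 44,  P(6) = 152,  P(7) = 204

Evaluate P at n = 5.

From P(3) = 44 and P(6) = 152: 9a + c = 44 and 36a + c = 152.
Subtracting: 27a = 108, so a = 4; then c = 44 − 4·9 = 8.
So P(n) = 4n² + 8, and P(5) = 108.

108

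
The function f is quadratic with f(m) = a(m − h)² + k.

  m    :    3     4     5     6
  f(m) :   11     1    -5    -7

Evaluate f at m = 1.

First differences -10, -6, -2; second difference 4 = 2a, so a = 2.
Expanding, the m-coefficient is −2ah = -4h; matching it to the data gives h = 6, and then k = -7.
So f(m) = 2(m − 6)² − 7.
f(1) = 2·(-5)² − 7 = 43.

43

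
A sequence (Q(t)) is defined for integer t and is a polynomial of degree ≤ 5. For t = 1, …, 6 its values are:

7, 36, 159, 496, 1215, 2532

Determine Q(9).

12951

Write Q(t) = at^5 + bt^4 + ct³ + dt² + et + p; the 6 given values yield a linear system in the 6 coefficients.
Solving, the leading coefficient vanishes, and Q(t) = 2t^4 - 3t² + 8t.
Then Q(9) = 12951.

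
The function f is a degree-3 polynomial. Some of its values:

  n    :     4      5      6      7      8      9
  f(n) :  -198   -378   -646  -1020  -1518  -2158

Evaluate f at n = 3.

-88

First differences: -180, -268, -374, -498, -640. Second differences: -88, -106, -124, -142. Third differences: -18, -18, -18.
Level-3 differences are constant, so f has degree 3.
Fitting a degree-3 polynomial gives f(n) = -3n³ + n² - 6n + 2.
Then f(3) = -88.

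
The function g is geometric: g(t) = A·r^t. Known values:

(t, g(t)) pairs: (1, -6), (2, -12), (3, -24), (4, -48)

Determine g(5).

Consecutive ratio: -12/(-6) = 2, and -24/(-12) = 2, so r = 2.
Then A·2^1 = -6 gives A = -3, and g(t) = -3·2^t.
g(5) = -3·2^5 = -96.

-96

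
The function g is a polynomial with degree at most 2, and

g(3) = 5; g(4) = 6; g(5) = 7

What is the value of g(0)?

2

First differences: 1, 1.
Level-1 differences are constant, so g has degree 1.
Fitting a degree-1 polynomial gives g(k) = k + 2.
Then g(0) = 2.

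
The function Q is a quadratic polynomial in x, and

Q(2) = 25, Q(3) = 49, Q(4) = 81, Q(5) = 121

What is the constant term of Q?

1

First differences: 24, 32, 40. Second differences: 8, 8.
Level-2 differences are constant, so Q has degree 2.
Fitting a degree-2 polynomial gives Q(x) = 4x² + 4x + 1.
The constant term is Q(0) = 1.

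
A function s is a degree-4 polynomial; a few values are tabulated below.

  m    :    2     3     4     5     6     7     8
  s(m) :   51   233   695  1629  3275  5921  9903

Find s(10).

23459

First differences: 182, 462, 934, 1646, 2646, 3982. Second differences: 280, 472, 712, 1000, 1336. Third differences: 192, 240, 288, 336. Fourth differences: 48, 48, 48.
Level-4 differences are constant, so s has degree 4.
Fitting a degree-4 polynomial gives s(m) = 2m^4 + 4m³ - 6m² + 6m - 1.
Then s(10) = 23459.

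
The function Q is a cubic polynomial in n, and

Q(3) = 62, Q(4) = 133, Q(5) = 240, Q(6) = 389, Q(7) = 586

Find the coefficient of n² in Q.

6

First differences: 71, 107, 149, 197. Second differences: 36, 42, 48. Third differences: 6, 6.
Level-3 differences are constant, so Q has degree 3.
Fitting a degree-3 polynomial gives Q(n) = n³ + 6n² - 8n + 5.
The coefficient of n² is 6.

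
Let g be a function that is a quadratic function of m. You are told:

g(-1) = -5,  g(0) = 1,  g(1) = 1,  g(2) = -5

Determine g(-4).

-59

First differences: 6, 0, -6. Second differences: -6, -6.
Level-2 differences are constant, so g has degree 2.
Fitting a degree-2 polynomial gives g(m) = -3m² + 3m + 1.
Then g(-4) = -59.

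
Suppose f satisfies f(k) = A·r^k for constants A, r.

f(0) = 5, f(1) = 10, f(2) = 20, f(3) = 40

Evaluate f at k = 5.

160

Consecutive ratio: 10/5 = 2, and 20/10 = 2, so r = 2.
Then A·2^0 = 5 gives A = 5, and f(k) = 5·2^k.
f(5) = 5·2^5 = 160.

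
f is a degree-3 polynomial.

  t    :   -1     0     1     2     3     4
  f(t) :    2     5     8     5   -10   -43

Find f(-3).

First differences: 3, 3, -3, -15, -33. Second differences: 0, -6, -12, -18. Third differences: -6, -6, -6.
Level-3 differences are constant, so f has degree 3.
Fitting a degree-3 polynomial gives f(t) = -t³ + 4t + 5.
Then f(-3) = 20.

20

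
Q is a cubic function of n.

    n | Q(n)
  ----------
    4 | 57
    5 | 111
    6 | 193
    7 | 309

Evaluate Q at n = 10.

Write Q(n) = an³ + bn² + cn + d; the 4 given values yield a linear system in the 4 coefficients.
Solving, Q(n) = n³ - n² + 2n + 1.
Then Q(10) = 921.

921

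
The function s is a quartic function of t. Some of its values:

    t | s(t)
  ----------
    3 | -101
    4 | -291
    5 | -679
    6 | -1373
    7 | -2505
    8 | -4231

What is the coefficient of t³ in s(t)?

First differences: -190, -388, -694, -1132, -1726. Second differences: -198, -306, -438, -594. Third differences: -108, -132, -156. Fourth differences: -24, -24.
Level-4 differences are constant, so s has degree 4.
Fitting a degree-4 polynomial gives s(t) = -t^4 - 2t² - t + 1.
The coefficient of t³ is 0.

0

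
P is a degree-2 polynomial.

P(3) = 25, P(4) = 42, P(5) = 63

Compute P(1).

Write P(k) = ak² + bk + c; the 3 given values yield a linear system in the 3 coefficients.
Solving, P(k) = 2k² + 3k - 2.
Then P(1) = 3.

3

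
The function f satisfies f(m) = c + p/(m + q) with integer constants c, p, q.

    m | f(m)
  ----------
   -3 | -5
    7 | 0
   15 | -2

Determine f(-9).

-4

(f(m) − c)(m + q) = p for each data point; the three points give a linear system in c and q, then p follows.
Solving: c = -3, q = -3, p = 12, so f(m) = -3 + 12/(m − 3).
Then f(-9) = -3 + 12/(-12) = -4.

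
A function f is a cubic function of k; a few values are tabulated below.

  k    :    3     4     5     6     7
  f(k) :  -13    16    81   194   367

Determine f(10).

First differences: 29, 65, 113, 173. Second differences: 36, 48, 60. Third differences: 12, 12.
Level-3 differences are constant, so f has degree 3.
Fitting a degree-3 polynomial gives f(k) = 2k³ - 6k² - 3k - 4.
Then f(10) = 1366.

1366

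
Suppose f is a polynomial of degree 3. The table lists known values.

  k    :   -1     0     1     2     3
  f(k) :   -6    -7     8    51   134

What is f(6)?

Write f(k) = ak³ + bk² + ck + d; the 5 given values yield a linear system in the 4 coefficients.
Solving, f(k) = 2k³ + 8k² + 5k - 7.
Then f(6) = 743.

743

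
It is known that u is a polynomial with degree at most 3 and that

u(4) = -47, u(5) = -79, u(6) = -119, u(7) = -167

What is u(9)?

Write u(m) = am³ + bm² + cm + d; the 4 given values yield a linear system in the 4 coefficients.
Solving, the leading coefficient vanishes, and u(m) = -4m² + 4m + 1.
Then u(9) = -287.

-287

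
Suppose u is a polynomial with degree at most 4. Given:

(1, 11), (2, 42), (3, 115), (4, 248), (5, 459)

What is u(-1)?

3

Write u(t) = at^4 + bt³ + ct² + dt + e; the 5 given values yield a linear system in the 5 coefficients.
Solving, the leading coefficient vanishes, and u(t) = 3t³ + 3t² + t + 4.
Then u(-1) = 3.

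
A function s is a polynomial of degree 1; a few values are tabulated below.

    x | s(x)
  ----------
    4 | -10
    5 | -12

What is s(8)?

Write s(x) = ax + b; the 2 given values yield a linear system in the 2 coefficients.
Solving, s(x) = -2x - 2.
Then s(8) = -18.

-18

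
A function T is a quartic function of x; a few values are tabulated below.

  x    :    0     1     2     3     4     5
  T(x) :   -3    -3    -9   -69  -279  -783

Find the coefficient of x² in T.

-1

First differences: 0, -6, -60, -210, -504. Second differences: -6, -54, -150, -294. Third differences: -48, -96, -144. Fourth differences: -48, -48.
Level-4 differences are constant, so T has degree 4.
Fitting a degree-4 polynomial gives T(x) = -2x^4 + 4x³ - x² - x - 3.
The coefficient of x² is -1.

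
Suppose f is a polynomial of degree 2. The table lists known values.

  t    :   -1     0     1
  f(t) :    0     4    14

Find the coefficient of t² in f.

3

Write f(t) = at² + bt + c; the 3 given values yield a linear system in the 3 coefficients.
Solving, f(t) = 3t² + 7t + 4.
The coefficient of t² is 3.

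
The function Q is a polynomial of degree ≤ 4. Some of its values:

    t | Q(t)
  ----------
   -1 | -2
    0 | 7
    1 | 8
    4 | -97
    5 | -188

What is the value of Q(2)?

-5

Write Q(t) = at^4 + bt³ + ct² + dt + e; the 5 given values yield a linear system in the 5 coefficients.
Solving, the leading coefficient vanishes, and Q(t) = -t³ - 4t² + 6t + 7.
Then Q(2) = -5.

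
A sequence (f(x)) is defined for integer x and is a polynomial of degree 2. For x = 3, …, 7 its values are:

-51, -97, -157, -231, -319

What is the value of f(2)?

First differences: -46, -60, -74, -88. Second differences: -14, -14, -14.
Level-2 differences are constant, so f has degree 2.
Fitting a degree-2 polynomial gives f(x) = -7x² + 3x + 3.
Then f(2) = -19.

-19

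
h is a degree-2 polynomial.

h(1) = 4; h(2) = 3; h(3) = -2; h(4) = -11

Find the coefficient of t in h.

5

Write h(t) = at² + bt + c; the 4 given values yield a linear system in the 3 coefficients.
Solving, h(t) = -2t² + 5t + 1.
The coefficient of t is 5.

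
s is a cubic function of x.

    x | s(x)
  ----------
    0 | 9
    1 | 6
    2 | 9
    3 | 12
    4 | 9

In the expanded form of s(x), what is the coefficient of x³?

-1

Write s(x) = ax³ + bx² + cx + d; the 5 given values yield a linear system in the 4 coefficients.
Solving, s(x) = -x³ + 6x² - 8x + 9.
The coefficient of x³ is -1.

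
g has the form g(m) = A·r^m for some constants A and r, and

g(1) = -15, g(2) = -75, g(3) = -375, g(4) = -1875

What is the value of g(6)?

Consecutive ratio: -75/(-15) = 5, and -375/(-75) = 5, so r = 5.
Then A·5^1 = -15 gives A = -3, and g(m) = -3·5^m.
g(6) = -3·5^6 = -46875.

-46875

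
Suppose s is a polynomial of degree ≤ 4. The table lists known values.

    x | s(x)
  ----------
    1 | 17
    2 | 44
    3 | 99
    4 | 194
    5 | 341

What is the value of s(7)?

First differences: 27, 55, 95, 147. Second differences: 28, 40, 52. Third differences: 12, 12.
Level-3 differences are constant, so s has degree 3.
Fitting a degree-3 polynomial gives s(x) = 2x³ + 2x² + 7x + 6.
Then s(7) = 839.

839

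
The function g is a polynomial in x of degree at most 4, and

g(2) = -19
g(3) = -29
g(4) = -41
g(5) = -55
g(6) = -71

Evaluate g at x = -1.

Write g(x) = ax^4 + bx³ + cx² + dx + e; the 5 given values yield a linear system in the 5 coefficients.
Solving, the top 2 coefficients vanish, and g(x) = -x² - 5x - 5.
Then g(-1) = -1.

-1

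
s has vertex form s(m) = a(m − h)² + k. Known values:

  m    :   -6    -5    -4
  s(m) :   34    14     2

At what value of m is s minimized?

First differences -20, -12; second difference 8 = 2a, so a = 4.
Expanding, the m-coefficient is −2ah = -8h; matching it to the data gives h = -3, and then k = -2.
So s(m) = 4(m + 3)² − 2.
Hence h = -3.

-3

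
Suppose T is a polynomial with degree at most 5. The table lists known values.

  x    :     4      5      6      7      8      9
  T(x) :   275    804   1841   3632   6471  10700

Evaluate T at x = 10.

Write T(x) = ax^5 + bx^4 + cx³ + dx² + ex + p; the 6 given values yield a linear system in the 6 coefficients.
Solving, the leading coefficient vanishes, and T(x) = 2x^4 - 3x³ - 3x² + x - 1.
Then T(10) = 16709.

16709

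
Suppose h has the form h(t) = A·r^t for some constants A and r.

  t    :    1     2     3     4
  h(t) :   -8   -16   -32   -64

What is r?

Consecutive ratio: -16/(-8) = 2, and -32/(-16) = 2, so r = 2.
Then A·2^1 = -8 gives A = -4, and h(t) = -4·2^t.

2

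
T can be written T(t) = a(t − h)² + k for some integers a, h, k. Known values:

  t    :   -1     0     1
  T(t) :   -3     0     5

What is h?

First differences 3, 5; second difference 2 = 2a, so a = 1.
Expanding, the t-coefficient is −2ah = -2h; matching it to the data gives h = -2, and then k = -4.
So T(t) = 1(t + 2)² − 4.
Hence h = -2.

-2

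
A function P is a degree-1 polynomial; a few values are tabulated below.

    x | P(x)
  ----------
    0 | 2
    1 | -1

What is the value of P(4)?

Write P(x) = ax + b; the 2 given values yield a linear system in the 2 coefficients.
Solving, P(x) = -3x + 2.
Then P(4) = -10.

-10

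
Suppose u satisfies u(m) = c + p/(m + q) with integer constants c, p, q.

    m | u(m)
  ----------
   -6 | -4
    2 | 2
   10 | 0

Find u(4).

1

(u(m) − c)(m + q) = p for each data point; the three points give a linear system in c and q, then p follows.
Solving: c = -1, q = 2, p = 12, so u(m) = -1 + 12/(m + 2).
Then u(4) = -1 + 12/6 = 1.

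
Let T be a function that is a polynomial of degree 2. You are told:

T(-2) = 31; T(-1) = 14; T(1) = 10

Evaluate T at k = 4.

79

Write T(k) = ak² + bk + c; the 3 given values yield a linear system in the 3 coefficients.
Solving, T(k) = 5k² - 2k + 7.
Then T(4) = 79.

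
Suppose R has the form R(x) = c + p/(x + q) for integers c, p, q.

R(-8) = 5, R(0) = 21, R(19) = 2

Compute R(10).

1

(R(x) − c)(x + q) = p for each data point; the three points give a linear system in c and q, then p follows.
Solving: c = 3, q = -1, p = -18, so R(x) = 3 − 18/(x − 1).
Then R(10) = 3 − 18/9 = 1.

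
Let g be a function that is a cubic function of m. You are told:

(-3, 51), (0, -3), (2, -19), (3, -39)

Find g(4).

-75

Write g(m) = am³ + bm² + cm + d; the 4 given values yield a linear system in the 4 coefficients.
Solving, g(m) = -m³ + m² - 6m - 3.
Then g(4) = -75.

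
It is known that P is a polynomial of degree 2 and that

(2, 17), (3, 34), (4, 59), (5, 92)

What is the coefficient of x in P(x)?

-3

First differences: 17, 25, 33. Second differences: 8, 8.
Level-2 differences are constant, so P has degree 2.
Fitting a degree-2 polynomial gives P(x) = 4x² - 3x + 7.
The coefficient of x is -3.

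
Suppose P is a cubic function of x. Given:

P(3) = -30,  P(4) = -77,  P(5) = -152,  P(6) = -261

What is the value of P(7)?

-410

Write P(x) = ax³ + bx² + cx + d; the 4 given values yield a linear system in the 4 coefficients.
Solving, P(x) = -x³ - 2x² + 4x + 3.
Then P(7) = -410.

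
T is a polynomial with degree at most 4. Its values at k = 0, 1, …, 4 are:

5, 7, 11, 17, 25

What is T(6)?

Write T(k) = ak^4 + bk³ + ck² + dk + e; the 5 given values yield a linear system in the 5 coefficients.
Solving, the top 2 coefficients vanish, and T(k) = k² + k + 5.
Then T(6) = 47.

47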